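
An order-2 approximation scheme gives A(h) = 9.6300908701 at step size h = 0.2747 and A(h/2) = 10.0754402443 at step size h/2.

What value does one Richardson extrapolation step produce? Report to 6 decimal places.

10.223890

Error is O(h^2); halving h shrinks it by 2^2 = 4.
Weighted: 40.3017609772 − 9.6300908701 = 30.6716701071
Extrapolated: 30.6716701071 / 3 = 10.2238900357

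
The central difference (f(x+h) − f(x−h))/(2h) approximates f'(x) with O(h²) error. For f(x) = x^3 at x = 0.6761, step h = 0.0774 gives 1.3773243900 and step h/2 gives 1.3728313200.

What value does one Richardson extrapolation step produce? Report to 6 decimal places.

1.371334

Order 2 gives 2^r = 4 and 2^r − 1 = 3.
4*1.3728313200 = 5.4913252800; subtract 1.3773243900 → 4.1140008900
4.1140008900 ÷ 3 = 1.3713336300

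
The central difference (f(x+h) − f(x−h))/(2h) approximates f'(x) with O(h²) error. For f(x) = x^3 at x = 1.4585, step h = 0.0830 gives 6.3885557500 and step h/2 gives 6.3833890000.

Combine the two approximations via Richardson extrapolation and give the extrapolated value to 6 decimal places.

Method order is 2; weight 2^2 = 4.
A(h/2) − A(h) = 6.3833890000 − 6.3885557500 = -0.0051667500
Divide by 2^2 − 1 = 3: (-0.0051667500)/3 = -0.0017222500
R = 6.3833890000 − 0.0017222500 = 6.3816667500

6.381667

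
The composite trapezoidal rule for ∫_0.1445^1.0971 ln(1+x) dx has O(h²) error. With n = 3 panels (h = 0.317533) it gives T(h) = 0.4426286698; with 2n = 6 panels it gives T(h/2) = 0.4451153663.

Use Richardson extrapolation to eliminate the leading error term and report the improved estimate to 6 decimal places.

r = 2, so 2^r = 4.
4×0.4451153663 − 0.4426286698 = 1.3378327954
Divide by 2^2 − 1 = 3.
Result: 0.4459442651
Shift from A(h/2): +0.0008288988.

0.445944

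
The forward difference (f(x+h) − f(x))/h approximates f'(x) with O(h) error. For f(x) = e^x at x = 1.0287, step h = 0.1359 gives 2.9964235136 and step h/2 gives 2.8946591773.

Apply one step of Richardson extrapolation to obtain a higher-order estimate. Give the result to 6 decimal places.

2.792895

Error is O(h^1); halving h shrinks it by 2^1 = 2.
Top: 2(2.8946591773) − (2.9964235136) = 2.7928948410
Denominator 2 − 1 = 1.
2.7928948410 ÷ 1 = 2.7928948410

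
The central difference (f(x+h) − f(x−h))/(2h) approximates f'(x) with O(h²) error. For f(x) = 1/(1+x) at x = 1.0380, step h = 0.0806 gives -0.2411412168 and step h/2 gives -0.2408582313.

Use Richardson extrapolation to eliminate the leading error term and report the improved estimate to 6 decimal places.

-0.240764

Error is O(h^2); halving h shrinks it by 2^2 = 4.
4*(-0.2408582313) = -0.9634329252; (-0.9634329252) − (-0.2411412168) = -0.7222917084
(-0.7222917084) ÷ 3 = -0.2407639028
Gap between inputs: 2.830e-04; correction applied: +0.0000943285.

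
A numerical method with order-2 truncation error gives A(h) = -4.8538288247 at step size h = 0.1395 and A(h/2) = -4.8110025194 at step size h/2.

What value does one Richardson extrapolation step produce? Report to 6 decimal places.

The method has order 2: 2^2 = 4.
4×(-4.8110025194) − (-4.8538288247) = -14.3901812529
(4×(-4.8110025194) − (-4.8538288247))/(4 − 1) = -4.7967270843

-4.796727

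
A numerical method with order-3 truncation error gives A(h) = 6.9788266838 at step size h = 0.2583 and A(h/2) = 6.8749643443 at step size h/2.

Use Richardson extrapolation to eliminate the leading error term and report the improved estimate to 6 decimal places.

6.860127

The method has order 3: 2^3 = 8.
Numerator 8×A(h/2) − A(h) = 8×6.8749643443 − 6.9788266838 = 48.0208880706
Extrapolated: 48.0208880706 / 7 = 6.8601268672
Gap between inputs: 1.039e-01; correction applied: −0.0148374771.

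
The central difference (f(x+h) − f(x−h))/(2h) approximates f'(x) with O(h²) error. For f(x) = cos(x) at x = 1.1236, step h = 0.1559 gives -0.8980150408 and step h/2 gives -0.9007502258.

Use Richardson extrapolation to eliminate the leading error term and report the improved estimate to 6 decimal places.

-0.901662

With r = 2 the leading error scales as h^2, so the weight is 2^2 = 4.
Top: 4(-0.9007502258) − (-0.8980150408) = -2.7049858624
Denominator 4 − 1 = 3.
So the Richardson estimate is -0.9016619541.
Correction |R − A(h/2)| = 9.117e-04; gap |A(h/2) − A(h)| = 2.735e-03.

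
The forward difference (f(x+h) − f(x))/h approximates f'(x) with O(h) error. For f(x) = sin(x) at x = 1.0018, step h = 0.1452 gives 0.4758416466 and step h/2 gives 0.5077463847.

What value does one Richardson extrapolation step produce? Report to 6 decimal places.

0.539651

Leading term ∝ h^1; use weight 2 = 2^1.
2^1·A(h/2) = 1.0154927694; minus A(h) gives 0.5396511228.
Extrapolated: 0.5396511228 / 1 = 0.5396511228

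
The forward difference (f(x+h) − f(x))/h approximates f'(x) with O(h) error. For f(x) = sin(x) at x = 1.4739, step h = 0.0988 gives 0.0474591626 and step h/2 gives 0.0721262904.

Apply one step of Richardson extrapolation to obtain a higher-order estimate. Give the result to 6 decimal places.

Error is O(h^1); halving h shrinks it by 2^1 = 2.
2^1×A(h/2) = 0.1442525808; minus A(h) gives 0.0967934182.
(2×0.0721262904 − 0.0474591626)/(2 − 1) = 0.0967934182

0.096793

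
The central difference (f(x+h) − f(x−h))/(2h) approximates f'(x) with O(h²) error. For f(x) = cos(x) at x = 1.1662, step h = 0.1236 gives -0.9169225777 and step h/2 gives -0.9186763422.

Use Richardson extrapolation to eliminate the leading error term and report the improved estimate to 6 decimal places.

-0.919261

Error is O(h^2); halving h shrinks it by 2^2 = 4.
Weighted: (-3.6747053688) − (-0.9169225777) = -2.7577827911
(-2.7577827911) ÷ 3 = -0.9192609304
Shift from A(h/2): −0.0005845882.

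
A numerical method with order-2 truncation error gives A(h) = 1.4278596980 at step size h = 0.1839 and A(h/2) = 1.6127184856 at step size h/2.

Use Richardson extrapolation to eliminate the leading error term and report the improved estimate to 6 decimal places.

1.674338

Leading term ∝ h^2; use weight 4 = 2^2.
4*1.6127184856 − 1.4278596980 = 5.0230142444
Denominator 4 − 1 = 3.
(4*1.6127184856 − 1.4278596980)/(4 − 1) = 1.6743380815
Shift from A(h/2): +0.0616195959.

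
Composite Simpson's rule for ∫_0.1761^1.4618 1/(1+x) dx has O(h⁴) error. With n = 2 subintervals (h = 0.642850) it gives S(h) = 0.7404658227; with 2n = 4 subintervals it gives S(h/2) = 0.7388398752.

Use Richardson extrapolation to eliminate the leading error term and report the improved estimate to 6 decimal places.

0.738731

r = 4, so 2^r = 16.
16×0.7388398752 = 11.8214380032; subtract 0.7404658227 → 11.0809721805
Divide by 2^4 − 1 = 15.
Extrapolated: 11.0809721805 / 15 = 0.7387314787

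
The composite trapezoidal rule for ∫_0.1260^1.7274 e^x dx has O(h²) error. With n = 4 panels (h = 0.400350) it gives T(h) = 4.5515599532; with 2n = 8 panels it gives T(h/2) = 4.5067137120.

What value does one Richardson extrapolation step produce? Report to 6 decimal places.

r = 2, so 2^r = 4.
4×4.5067137120 − 4.5515599532 = 13.4752948948
Denominator 4 − 1 = 3.
Result: 4.4917649649

4.491765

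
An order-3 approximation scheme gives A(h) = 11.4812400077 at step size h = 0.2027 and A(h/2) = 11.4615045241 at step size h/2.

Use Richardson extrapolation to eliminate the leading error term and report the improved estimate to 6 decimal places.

r = 3: numerator weight 8, denominator 7.
2^3*A(h/2) = 91.6920361928; minus A(h) gives 80.2107961851.
80.2107961851 ÷ 7 = 11.4586851693
Gap between inputs: 1.974e-02; correction applied: −0.0028193548.

11.458685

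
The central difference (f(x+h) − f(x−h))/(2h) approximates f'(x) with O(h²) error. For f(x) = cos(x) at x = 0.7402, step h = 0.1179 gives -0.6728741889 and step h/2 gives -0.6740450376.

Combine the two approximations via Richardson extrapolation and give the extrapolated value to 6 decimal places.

-0.674435

With r = 2 the leading error scales as h^2, so the weight is 2^2 = 4.
A(h/2) − A(h) = -0.6740450376 − (-0.6728741889) = -0.0011708487
Divide by 2^2 − 1 = 3: (-0.0011708487)/3 = -0.0003902829
R = -0.6740450376 − 0.0003902829 = -0.6744353205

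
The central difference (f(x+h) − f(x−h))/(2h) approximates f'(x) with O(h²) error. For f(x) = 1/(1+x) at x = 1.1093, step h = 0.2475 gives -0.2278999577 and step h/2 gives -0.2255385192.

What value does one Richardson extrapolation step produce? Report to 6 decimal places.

r = 2, so 2^r = 4.
4×(-0.2255385192) = -0.9021540768; (-0.9021540768) − (-0.2278999577) = -0.6742541191
R = (-0.6742541191)/3 = -0.2247513730
Correction |R − A(h/2)| = 7.871e-04; gap |A(h/2) − A(h)| = 2.361e-03.

-0.224751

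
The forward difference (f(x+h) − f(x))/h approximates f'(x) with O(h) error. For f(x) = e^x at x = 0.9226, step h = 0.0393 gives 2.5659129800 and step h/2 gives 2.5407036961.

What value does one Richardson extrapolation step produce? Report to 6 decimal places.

2.515494

r = 1: numerator weight 2, denominator 1.
A(h/2) − A(h) = 2.5407036961 − 2.5659129800 = -0.0252092839
Correction (A(h/2) − A(h))/(2 − 1) = (-0.0252092839)/1 = -0.0252092839
R = A(h/2) + (A(h/2) − A(h))/1 = 2.5407036961 − 0.0252092839 = 2.5154944122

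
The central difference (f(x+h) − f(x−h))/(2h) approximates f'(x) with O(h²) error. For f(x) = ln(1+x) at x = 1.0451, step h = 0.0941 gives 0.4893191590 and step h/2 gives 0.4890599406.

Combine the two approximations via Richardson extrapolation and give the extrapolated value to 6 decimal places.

0.488974

r = 2: numerator weight 4, denominator 3.
4 × 0.4890599406 − 0.4893191590 = 1.4669206034
Denominator 4 − 1 = 3.
(4 × 0.4890599406 − 0.4893191590)/(4 − 1) = 0.4889735345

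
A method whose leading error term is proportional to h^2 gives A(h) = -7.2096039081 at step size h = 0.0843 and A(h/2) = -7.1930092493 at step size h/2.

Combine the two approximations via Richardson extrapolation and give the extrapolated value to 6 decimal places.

-7.187478

r = 2: numerator weight 4, denominator 3.
Difference of the inputs: -7.1930092493 − (-7.2096039081) = 0.0165946588
Divide by 2^2 − 1 = 3: 0.0165946588/3 = 0.0055315529
R = -7.1930092493 + 0.0055315529 = -7.1874776964
Gap between inputs: 1.659e-02; correction applied: +0.0055315529.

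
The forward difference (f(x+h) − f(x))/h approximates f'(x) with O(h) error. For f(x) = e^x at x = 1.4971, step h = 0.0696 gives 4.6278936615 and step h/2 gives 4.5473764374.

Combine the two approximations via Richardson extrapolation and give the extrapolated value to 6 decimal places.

4.466859

The method has order 1: 2^1 = 2.
Top: 2(4.5473764374) − (4.6278936615) = 4.4668592133
Divide by 2^1 − 1 = 1.
Result: 4.4668592133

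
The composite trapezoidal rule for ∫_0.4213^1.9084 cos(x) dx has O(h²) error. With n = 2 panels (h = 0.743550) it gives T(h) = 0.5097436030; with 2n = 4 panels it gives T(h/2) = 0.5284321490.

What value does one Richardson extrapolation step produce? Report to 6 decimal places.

Leading term ∝ h^2; use weight 4 = 2^2.
Difference of the inputs: 0.5284321490 − 0.5097436030 = 0.0186885460
Correction (A(h/2) − A(h))/(4 − 1) = 0.0186885460/3 = 0.0062295153
R = A(h/2) + (A(h/2) − A(h))/3 = 0.5284321490 + 0.0062295153 = 0.5346616643

0.534662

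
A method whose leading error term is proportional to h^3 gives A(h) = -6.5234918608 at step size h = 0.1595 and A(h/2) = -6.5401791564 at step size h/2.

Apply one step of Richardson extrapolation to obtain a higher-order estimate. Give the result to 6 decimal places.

Order 3 gives 2^r = 8 and 2^r − 1 = 7.
2^3 × A(h/2) = -52.3214332512; minus A(h) gives -45.7979413904.
Extrapolated: (-45.7979413904) / 7 = -6.5425630558

-6.542563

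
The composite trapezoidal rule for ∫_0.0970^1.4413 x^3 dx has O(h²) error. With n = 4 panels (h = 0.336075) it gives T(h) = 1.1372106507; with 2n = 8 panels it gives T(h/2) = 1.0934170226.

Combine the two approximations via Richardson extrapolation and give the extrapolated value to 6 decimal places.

1.078819

Order 2 gives 2^r = 4 and 2^r − 1 = 3.
2^2×A(h/2) = 4.3736680904; minus A(h) gives 3.2364574397.
Denominator 4 − 1 = 3.
Result: 1.0788191466
Shift from A(h/2): −0.0145978760.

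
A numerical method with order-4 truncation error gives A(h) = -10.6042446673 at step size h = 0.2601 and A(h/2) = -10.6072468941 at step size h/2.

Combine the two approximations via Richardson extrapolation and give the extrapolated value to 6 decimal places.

The method has order 4: 2^4 = 16.
16·(-10.6072468941) − (-10.6042446673) = -159.1117056383
Divide by 2^4 − 1 = 15.
Extrapolated: (-159.1117056383) / 15 = -10.6074470426

-10.607447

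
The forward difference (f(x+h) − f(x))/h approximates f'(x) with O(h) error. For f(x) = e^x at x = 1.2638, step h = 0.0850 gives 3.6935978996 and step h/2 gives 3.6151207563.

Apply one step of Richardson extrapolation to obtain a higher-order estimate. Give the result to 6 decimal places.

Order 1 gives 2^r = 2 and 2^r − 1 = 1.
Numerator 2·A(h/2) − A(h) = 2·3.6151207563 − 3.6935978996 = 3.5366436130
3.5366436130 ÷ 1 = 3.5366436130
Gap between inputs: 7.848e-02; correction applied: −0.0784771433.

3.536644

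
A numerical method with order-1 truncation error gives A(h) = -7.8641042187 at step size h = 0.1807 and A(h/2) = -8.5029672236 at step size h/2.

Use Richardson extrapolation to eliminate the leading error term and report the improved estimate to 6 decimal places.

-9.141830

Order 1 gives 2^r = 2 and 2^r − 1 = 1.
2×(-8.5029672236) = -17.0059344472; (-17.0059344472) − (-7.8641042187) = -9.1418302285
R = (-9.1418302285)/1 = -9.1418302285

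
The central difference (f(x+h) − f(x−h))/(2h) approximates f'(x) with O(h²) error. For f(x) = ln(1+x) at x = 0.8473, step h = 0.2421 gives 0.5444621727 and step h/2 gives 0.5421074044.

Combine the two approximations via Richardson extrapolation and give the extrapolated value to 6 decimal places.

Leading term ∝ h^2; use weight 4 = 2^2.
Weighted: 2.1684296176 − 0.5444621727 = 1.6239674449
(4*0.5421074044 − 0.5444621727)/(4 − 1) = 0.5413224816
Gap between inputs: 2.355e-03; correction applied: −0.0007849228.

0.541322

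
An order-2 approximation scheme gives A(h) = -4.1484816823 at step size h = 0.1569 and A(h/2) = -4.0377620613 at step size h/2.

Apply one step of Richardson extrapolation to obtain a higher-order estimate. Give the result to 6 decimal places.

-4.000856

The method has order 2: 2^2 = 4.
4·(-4.0377620613) − (-4.1484816823) = -12.0025665629
Denominator 4 − 1 = 3.
(-12.0025665629) ÷ 3 = -4.0008555210
Gap between inputs: 1.107e-01; correction applied: +0.0369065403.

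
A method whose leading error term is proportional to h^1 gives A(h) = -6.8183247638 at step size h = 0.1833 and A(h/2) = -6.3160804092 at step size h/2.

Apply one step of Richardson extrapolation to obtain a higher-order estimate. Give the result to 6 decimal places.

-5.813836

The method has order 1: 2^1 = 2.
2×(-6.3160804092) = -12.6321608184; subtract (-6.8183247638) → -5.8138360546
Divide by 2^1 − 1 = 1.
(-5.8138360546) ÷ 1 = -5.8138360546
Correction |R − A(h/2)| = 5.022e-01; gap |A(h/2) − A(h)| = 5.022e-01.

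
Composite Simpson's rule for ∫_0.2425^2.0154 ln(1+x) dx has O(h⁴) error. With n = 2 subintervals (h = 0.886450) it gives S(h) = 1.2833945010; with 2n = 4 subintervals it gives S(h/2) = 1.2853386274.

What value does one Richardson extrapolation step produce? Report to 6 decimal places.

Error is O(h^4); halving h shrinks it by 2^4 = 16.
A(h/2) − A(h) = 1.2853386274 − 1.2833945010 = 0.0019441264
Correction (A(h/2) − A(h))/(16 − 1) = 0.0019441264/15 = 0.0001296084
R = 1.2853386274 + 0.0001296084 = 1.2854682358

1.285468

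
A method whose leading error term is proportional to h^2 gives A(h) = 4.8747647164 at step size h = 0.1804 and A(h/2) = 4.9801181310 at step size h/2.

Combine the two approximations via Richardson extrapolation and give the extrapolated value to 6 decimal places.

r = 2, so 2^r = 4.
4 × 4.9801181310 = 19.9204725240; 19.9204725240 − 4.8747647164 = 15.0457078076
(4 × 4.9801181310 − 4.8747647164)/(4 − 1) = 5.0152359359
Correction |R − A(h/2)| = 3.512e-02; gap |A(h/2) − A(h)| = 1.054e-01.

5.015236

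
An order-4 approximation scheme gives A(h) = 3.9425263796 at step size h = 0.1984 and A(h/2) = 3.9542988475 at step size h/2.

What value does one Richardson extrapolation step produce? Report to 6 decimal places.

Method order is 4; weight 2^4 = 16.
16*3.9542988475 − 3.9425263796 = 59.3262551804
Denominator 16 − 1 = 15.
R = 59.3262551804/15 = 3.9550836787

3.955084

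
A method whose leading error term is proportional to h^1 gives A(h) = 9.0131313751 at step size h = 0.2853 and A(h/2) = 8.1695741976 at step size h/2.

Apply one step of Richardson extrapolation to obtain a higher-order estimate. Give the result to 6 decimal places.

7.326017

Leading term ∝ h^1; use weight 2 = 2^1.
A(h/2) − A(h) = 8.1695741976 − 9.0131313751 = -0.8435571775
Divide by 2^1 − 1 = 1: (-0.8435571775)/1 = -0.8435571775
R = 8.1695741976 − 0.8435571775 = 7.3260170201
Shift from A(h/2): −0.8435571775.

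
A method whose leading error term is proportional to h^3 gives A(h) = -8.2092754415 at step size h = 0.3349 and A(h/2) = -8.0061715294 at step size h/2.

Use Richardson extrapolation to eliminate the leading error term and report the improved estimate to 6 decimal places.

-7.977157

Error is O(h^3); halving h shrinks it by 2^3 = 8.
A(h/2) − A(h) = -8.0061715294 − (-8.2092754415) = 0.2031039121
Divide by 2^3 − 1 = 7: 0.2031039121/7 = 0.0290148446
R = A(h/2) + (A(h/2) − A(h))/7 = -8.0061715294 + 0.0290148446 = -7.9771566848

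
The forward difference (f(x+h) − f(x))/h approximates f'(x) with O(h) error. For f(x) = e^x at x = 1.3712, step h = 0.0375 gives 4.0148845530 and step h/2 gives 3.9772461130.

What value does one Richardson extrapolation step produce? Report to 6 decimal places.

3.939608

Order 1 gives 2^r = 2 and 2^r − 1 = 1.
2^1 × A(h/2) = 7.9544922260; minus A(h) gives 3.9396076730.
Extrapolated: 3.9396076730 / 1 = 3.9396076730
Gap between inputs: 3.764e-02; correction applied: −0.0376384400.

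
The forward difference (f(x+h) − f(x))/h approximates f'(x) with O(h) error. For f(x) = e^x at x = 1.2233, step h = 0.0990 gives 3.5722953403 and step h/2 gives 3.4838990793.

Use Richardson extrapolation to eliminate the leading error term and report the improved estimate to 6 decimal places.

3.395503

Method order is 1; weight 2^1 = 2.
Numerator 2 × A(h/2) − A(h) = 2 × 3.4838990793 − 3.5722953403 = 3.3955028183
3.3955028183 ÷ 1 = 3.3955028183
Gap between inputs: 8.840e-02; correction applied: −0.0883962610.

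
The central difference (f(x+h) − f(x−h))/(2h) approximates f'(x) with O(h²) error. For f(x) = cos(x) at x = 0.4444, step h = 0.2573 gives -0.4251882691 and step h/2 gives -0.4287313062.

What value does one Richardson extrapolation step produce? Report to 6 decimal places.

-0.429912

Method order is 2; weight 2^2 = 4.
Weighted: (-1.7149252248) − (-0.4251882691) = -1.2897369557
(-1.2897369557) ÷ 3 = -0.4299123186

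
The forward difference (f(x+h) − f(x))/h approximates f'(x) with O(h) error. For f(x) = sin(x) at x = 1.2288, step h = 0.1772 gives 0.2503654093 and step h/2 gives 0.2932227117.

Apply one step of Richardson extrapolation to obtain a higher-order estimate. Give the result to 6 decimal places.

0.336080

r = 1, so 2^r = 2.
Weighted: 0.5864454234 − 0.2503654093 = 0.3360800141
Divide by 2^1 − 1 = 1.
0.3360800141 ÷ 1 = 0.3360800141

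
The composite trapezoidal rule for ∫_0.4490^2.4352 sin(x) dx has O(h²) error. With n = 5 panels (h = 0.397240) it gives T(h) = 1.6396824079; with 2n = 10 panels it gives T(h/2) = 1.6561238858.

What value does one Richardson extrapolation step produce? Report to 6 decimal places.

1.661604

r = 2, so 2^r = 4.
Top: 4(1.6561238858) − (1.6396824079) = 4.9848131353
Denominator 4 − 1 = 3.
Extrapolated: 4.9848131353 / 3 = 1.6616043784
Gap between inputs: 1.644e-02; correction applied: +0.0054804926.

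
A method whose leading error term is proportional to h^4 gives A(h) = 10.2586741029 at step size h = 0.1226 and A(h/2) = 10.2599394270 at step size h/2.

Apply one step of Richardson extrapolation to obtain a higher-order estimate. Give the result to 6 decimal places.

Method order is 4; weight 2^4 = 16.
Numerator 16×A(h/2) − A(h) = 16×10.2599394270 − 10.2586741029 = 153.9003567291
(16×10.2599394270 − 10.2586741029)/(16 − 1) = 10.2600237819

10.260024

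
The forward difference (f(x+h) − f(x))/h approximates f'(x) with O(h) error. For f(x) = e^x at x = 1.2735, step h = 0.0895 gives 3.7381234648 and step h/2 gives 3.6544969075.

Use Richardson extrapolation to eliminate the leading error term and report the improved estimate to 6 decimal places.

Error is O(h^1); halving h shrinks it by 2^1 = 2.
2^1×A(h/2) = 7.3089938150; minus A(h) gives 3.5708703502.
Denominator 2 − 1 = 1.
(2×3.6544969075 − 3.7381234648)/(2 − 1) = 3.5708703502

3.570870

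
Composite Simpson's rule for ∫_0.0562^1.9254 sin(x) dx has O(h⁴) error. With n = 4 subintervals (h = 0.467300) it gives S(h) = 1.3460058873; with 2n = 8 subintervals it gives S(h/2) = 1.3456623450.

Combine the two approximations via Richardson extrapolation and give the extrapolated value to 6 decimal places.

1.345639

r = 4: numerator weight 16, denominator 15.
16×1.3456623450 = 21.5305975200; subtract 1.3460058873 → 20.1845916327
Extrapolated: 20.1845916327 / 15 = 1.3456394422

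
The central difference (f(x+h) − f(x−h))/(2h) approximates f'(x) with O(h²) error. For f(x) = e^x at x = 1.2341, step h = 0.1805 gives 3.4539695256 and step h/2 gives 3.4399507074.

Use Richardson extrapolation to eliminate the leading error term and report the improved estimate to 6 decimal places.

Order 2 gives 2^r = 4 and 2^r − 1 = 3.
4·3.4399507074 = 13.7598028296; 13.7598028296 − 3.4539695256 = 10.3058333040
R = 10.3058333040/3 = 3.4352777680

3.435278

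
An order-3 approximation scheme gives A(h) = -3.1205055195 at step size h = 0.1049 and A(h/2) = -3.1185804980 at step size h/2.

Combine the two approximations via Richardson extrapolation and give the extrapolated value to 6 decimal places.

Error is O(h^3); halving h shrinks it by 2^3 = 8.
8·(-3.1185804980) = -24.9486439840; subtract (-3.1205055195) → -21.8281384645
Denominator 8 − 1 = 7.
So the Richardson estimate is -3.1183054949.
Gap between inputs: 1.925e-03; correction applied: +0.0002750031.

-3.118305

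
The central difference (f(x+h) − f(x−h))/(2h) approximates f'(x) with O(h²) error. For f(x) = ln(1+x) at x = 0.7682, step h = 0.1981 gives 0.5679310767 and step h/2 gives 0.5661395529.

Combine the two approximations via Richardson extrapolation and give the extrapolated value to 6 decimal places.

Order 2 gives 2^r = 4 and 2^r − 1 = 3.
2^2×A(h/2) = 2.2645582116; minus A(h) gives 1.6966271349.
1.6966271349 ÷ 3 = 0.5655423783
Correction |R − A(h/2)| = 5.972e-04; gap |A(h/2) − A(h)| = 1.792e-03.

0.565542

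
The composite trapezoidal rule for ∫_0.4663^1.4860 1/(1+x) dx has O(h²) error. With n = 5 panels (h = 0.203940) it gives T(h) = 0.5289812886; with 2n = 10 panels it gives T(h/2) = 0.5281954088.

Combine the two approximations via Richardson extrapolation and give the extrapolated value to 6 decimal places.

0.527933

r = 2: numerator weight 4, denominator 3.
4×0.5281954088 = 2.1127816352; subtract 0.5289812886 → 1.5838003466
Extrapolated: 1.5838003466 / 3 = 0.5279334489
Shift from A(h/2): −0.0002619599.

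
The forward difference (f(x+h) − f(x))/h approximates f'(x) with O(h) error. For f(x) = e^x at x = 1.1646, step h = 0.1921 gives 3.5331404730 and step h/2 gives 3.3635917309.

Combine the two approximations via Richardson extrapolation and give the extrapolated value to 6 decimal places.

3.194043

Leading term ∝ h^1; use weight 2 = 2^1.
Weighted: 6.7271834618 − 3.5331404730 = 3.1940429888
(2×3.3635917309 − 3.5331404730)/(2 − 1) = 3.1940429888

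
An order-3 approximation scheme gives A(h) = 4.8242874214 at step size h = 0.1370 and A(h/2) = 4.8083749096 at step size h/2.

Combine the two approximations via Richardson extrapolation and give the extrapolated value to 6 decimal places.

4.806102

Method order is 3; weight 2^3 = 8.
8×4.8083749096 = 38.4669992768; subtract 4.8242874214 → 33.6427118554
Extrapolated: 33.6427118554 / 7 = 4.8061016936
Gap between inputs: 1.591e-02; correction applied: −0.0022732160.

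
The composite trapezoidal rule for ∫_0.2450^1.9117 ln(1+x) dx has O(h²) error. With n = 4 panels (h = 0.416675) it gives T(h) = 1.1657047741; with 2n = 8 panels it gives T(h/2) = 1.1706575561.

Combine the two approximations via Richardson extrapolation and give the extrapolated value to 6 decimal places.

The method has order 2: 2^2 = 4.
Weighted: 4.6826302244 − 1.1657047741 = 3.5169254503
Extrapolated: 3.5169254503 / 3 = 1.1723084834

1.172308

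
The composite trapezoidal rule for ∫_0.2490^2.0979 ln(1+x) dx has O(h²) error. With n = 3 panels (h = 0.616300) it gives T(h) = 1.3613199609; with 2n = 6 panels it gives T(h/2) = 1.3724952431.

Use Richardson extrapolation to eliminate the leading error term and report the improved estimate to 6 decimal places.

1.376220

The method has order 2: 2^2 = 4.
4·1.3724952431 − 1.3613199609 = 4.1286610115
Extrapolated: 4.1286610115 / 3 = 1.3762203372
Gap between inputs: 1.118e-02; correction applied: +0.0037250941.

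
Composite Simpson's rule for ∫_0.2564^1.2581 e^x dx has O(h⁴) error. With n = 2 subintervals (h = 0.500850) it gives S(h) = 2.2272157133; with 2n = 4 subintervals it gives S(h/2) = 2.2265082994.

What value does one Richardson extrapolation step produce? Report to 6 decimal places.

2.226461

Order 4 gives 2^r = 16 and 2^r − 1 = 15.
A(h/2) − A(h) = 2.2265082994 − 2.2272157133 = -0.0007074139
Divide by 2^4 − 1 = 15: (-0.0007074139)/15 = -0.0000471609
R = A(h/2) + (A(h/2) − A(h))/15 = 2.2265082994 − 0.0000471609 = 2.2264611385
Gap between inputs: 7.074e-04; correction applied: −0.0000471609.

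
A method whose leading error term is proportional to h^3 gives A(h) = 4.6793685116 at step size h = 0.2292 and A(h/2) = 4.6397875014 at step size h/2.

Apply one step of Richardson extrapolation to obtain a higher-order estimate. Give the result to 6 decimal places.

Method order is 3; weight 2^3 = 8.
8×4.6397875014 = 37.1183000112; subtract 4.6793685116 → 32.4389314996
(8×4.6397875014 − 4.6793685116)/(8 − 1) = 4.6341330714

4.634133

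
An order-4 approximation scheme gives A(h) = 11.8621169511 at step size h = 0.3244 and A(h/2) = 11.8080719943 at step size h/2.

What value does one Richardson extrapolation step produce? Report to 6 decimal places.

11.804469

Leading term ∝ h^4; use weight 16 = 2^4.
2^4·A(h/2) = 188.9291519088; minus A(h) gives 177.0670349577.
Denominator 16 − 1 = 15.
R = 177.0670349577/15 = 11.8044689972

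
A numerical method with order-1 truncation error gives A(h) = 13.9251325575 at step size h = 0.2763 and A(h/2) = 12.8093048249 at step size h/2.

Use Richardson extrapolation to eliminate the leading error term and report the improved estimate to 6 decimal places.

11.693477

Error is O(h^1); halving h shrinks it by 2^1 = 2.
A(h/2) − A(h) = 12.8093048249 − 13.9251325575 = -1.1158277326
Divide by 2^1 − 1 = 1: (-1.1158277326)/1 = -1.1158277326
R = A(h/2) + (A(h/2) − A(h))/1 = 12.8093048249 − 1.1158277326 = 11.6934770923
Shift from A(h/2): −1.1158277326.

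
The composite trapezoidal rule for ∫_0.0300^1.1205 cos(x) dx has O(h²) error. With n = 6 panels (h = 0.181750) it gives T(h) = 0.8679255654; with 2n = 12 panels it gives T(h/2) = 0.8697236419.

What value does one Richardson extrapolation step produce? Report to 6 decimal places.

r = 2: numerator weight 4, denominator 3.
2^2 × A(h/2) = 3.4788945676; minus A(h) gives 2.6109690022.
R = 2.6109690022/3 = 0.8703230007

0.870323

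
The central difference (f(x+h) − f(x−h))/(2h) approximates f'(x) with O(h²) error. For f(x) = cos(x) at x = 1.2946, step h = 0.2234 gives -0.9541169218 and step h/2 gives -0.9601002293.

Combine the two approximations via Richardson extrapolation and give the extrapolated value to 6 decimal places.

r = 2: numerator weight 4, denominator 3.
4×(-0.9601002293) = -3.8404009172; (-3.8404009172) − (-0.9541169218) = -2.8862839954
(4×(-0.9601002293) − (-0.9541169218))/(4 − 1) = -0.9620946651
Gap between inputs: 5.983e-03; correction applied: −0.0019944358.

-0.962095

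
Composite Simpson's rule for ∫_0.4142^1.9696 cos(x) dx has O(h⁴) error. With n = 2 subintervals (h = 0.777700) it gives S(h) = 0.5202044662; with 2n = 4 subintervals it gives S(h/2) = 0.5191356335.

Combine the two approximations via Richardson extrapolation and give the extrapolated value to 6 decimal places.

The method has order 4: 2^4 = 16.
16×0.5191356335 − 0.5202044662 = 7.7859656698
R = 7.7859656698/15 = 0.5190643780

0.519064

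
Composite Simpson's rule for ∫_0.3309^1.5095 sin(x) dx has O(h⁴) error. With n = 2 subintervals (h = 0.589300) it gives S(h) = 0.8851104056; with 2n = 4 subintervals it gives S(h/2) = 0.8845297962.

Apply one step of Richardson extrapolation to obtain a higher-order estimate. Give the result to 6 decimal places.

The method has order 4: 2^4 = 16.
16 × 0.8845297962 − 0.8851104056 = 13.2673663336
13.2673663336 ÷ 15 = 0.8844910889

0.884491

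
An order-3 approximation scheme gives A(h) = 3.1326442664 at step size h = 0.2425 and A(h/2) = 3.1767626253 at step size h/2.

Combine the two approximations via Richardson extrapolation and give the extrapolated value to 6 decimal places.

Order 3 gives 2^r = 8 and 2^r − 1 = 7.
8×3.1767626253 − 3.1326442664 = 22.2814567360
Denominator 8 − 1 = 7.
Result: 3.1830652480
Shift from A(h/2): +0.0063026227.

3.183065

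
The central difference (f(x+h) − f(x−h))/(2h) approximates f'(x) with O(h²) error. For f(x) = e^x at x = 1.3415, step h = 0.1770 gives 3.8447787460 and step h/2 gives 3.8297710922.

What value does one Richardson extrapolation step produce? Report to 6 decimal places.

3.824769

r = 2, so 2^r = 4.
Difference of the inputs: 3.8297710922 − 3.8447787460 = -0.0150076538
Correction (A(h/2) − A(h))/(4 − 1) = (-0.0150076538)/3 = -0.0050025513
R = A(h/2) + (A(h/2) − A(h))/3 = 3.8297710922 − 0.0050025513 = 3.8247685409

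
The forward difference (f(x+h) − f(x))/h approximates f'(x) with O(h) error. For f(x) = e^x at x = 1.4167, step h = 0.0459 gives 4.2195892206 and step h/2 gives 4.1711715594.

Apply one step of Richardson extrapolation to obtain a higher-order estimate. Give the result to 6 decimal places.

4.122754

r = 1, so 2^r = 2.
2^1 × A(h/2) = 8.3423431188; minus A(h) gives 4.1227538982.
Divide by 2^1 − 1 = 1.
Extrapolated: 4.1227538982 / 1 = 4.1227538982
Gap between inputs: 4.842e-02; correction applied: −0.0484176612.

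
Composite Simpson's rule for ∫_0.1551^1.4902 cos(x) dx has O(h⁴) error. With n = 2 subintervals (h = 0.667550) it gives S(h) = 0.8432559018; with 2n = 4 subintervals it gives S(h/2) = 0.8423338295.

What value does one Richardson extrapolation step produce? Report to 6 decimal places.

0.842272

r = 4, so 2^r = 16.
16 × 0.8423338295 = 13.4773412720; subtract 0.8432559018 → 12.6340853702
Denominator 16 − 1 = 15.
So the Richardson estimate is 0.8422723580.
Gap between inputs: 9.221e-04; correction applied: −0.0000614715.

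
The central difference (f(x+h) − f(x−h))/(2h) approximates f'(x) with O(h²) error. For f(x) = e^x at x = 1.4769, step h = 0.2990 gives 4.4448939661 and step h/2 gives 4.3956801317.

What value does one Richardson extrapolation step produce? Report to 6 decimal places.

The method has order 2: 2^2 = 4.
A(h/2) − A(h) = 4.3956801317 − 4.4448939661 = -0.0492138344
Correction (A(h/2) − A(h))/(4 − 1) = (-0.0492138344)/3 = -0.0164046115
R = 4.3956801317 − 0.0164046115 = 4.3792755202

4.379276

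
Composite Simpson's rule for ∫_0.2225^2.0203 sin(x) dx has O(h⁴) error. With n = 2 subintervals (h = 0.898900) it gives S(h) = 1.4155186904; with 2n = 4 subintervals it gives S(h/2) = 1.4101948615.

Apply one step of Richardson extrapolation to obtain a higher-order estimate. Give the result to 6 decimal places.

r = 4: numerator weight 16, denominator 15.
Top: 16(1.4101948615) − (1.4155186904) = 21.1475990936
Divide by 2^4 − 1 = 15.
So the Richardson estimate is 1.4098399396.
Gap between inputs: 5.324e-03; correction applied: −0.0003549219.

1.409840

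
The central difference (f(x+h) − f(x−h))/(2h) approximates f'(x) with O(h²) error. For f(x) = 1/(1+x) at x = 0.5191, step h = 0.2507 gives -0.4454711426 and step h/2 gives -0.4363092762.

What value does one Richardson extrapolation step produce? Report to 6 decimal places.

With r = 2 the leading error scales as h^2, so the weight is 2^2 = 4.
Numerator 4 × A(h/2) − A(h) = 4 × (-0.4363092762) − (-0.4454711426) = -1.2997659622
Divide by 2^2 − 1 = 3.
So the Richardson estimate is -0.4332553207.
Gap between inputs: 9.162e-03; correction applied: +0.0030539555.

-0.433255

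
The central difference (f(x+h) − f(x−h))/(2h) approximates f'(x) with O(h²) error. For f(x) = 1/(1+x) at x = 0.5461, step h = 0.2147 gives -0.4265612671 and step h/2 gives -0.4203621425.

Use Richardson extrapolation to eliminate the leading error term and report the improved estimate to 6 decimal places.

-0.418296

Order 2 gives 2^r = 4 and 2^r − 1 = 3.
Difference of the inputs: -0.4203621425 − (-0.4265612671) = 0.0061991246
Divide by 2^2 − 1 = 3: 0.0061991246/3 = 0.0020663749
R = A(h/2) + (A(h/2) − A(h))/3 = -0.4203621425 + 0.0020663749 = -0.4182957676
Gap between inputs: 6.199e-03; correction applied: +0.0020663749.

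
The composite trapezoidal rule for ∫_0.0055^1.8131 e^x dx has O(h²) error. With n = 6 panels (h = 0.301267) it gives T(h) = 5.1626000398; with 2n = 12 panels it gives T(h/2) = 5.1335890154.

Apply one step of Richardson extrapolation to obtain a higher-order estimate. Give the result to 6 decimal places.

r = 2: numerator weight 4, denominator 3.
Weighted: 20.5343560616 − 5.1626000398 = 15.3717560218
Extrapolated: 15.3717560218 / 3 = 5.1239186739

5.123919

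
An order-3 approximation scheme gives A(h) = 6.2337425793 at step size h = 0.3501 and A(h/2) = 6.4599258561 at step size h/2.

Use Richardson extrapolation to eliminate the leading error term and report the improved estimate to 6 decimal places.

6.492238

r = 3, so 2^r = 8.
Weighted: 51.6794068488 − 6.2337425793 = 45.4456642695
Divide by 2^3 − 1 = 7.
(8*6.4599258561 − 6.2337425793)/(8 − 1) = 6.4922377528
Correction |R − A(h/2)| = 3.231e-02; gap |A(h/2) − A(h)| = 2.262e-01.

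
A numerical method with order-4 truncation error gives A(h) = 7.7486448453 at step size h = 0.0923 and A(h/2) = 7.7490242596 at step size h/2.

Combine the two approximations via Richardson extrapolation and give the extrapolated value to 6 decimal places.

r = 4, so 2^r = 16.
16·7.7490242596 = 123.9843881536; 123.9843881536 − 7.7486448453 = 116.2357433083
R = 116.2357433083/15 = 7.7490495539

7.749050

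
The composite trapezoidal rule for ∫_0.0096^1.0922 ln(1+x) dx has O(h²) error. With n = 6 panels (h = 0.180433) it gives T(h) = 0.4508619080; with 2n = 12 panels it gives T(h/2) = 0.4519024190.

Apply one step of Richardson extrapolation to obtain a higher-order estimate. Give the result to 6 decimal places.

r = 2: numerator weight 4, denominator 3.
Difference of the inputs: 0.4519024190 − 0.4508619080 = 0.0010405110
Divide by 2^2 − 1 = 3: 0.0010405110/3 = 0.0003468370
R = A(h/2) + (A(h/2) − A(h))/3 = 0.4519024190 + 0.0003468370 = 0.4522492560
Correction |R − A(h/2)| = 3.468e-04; gap |A(h/2) − A(h)| = 1.041e-03.

0.452249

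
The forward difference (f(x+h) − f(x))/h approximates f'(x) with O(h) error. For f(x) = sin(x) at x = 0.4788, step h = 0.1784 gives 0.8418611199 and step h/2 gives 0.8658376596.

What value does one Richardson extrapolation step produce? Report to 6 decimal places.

The method has order 1: 2^1 = 2.
2 × 0.8658376596 = 1.7316753192; 1.7316753192 − 0.8418611199 = 0.8898141993
Denominator 2 − 1 = 1.
R = 0.8898141993/1 = 0.8898141993
Gap between inputs: 2.398e-02; correction applied: +0.0239765397.

0.889814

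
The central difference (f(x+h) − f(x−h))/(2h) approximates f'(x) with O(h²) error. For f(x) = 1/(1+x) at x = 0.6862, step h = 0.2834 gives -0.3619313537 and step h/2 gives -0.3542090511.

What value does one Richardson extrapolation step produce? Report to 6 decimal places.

-0.351635

The method has order 2: 2^2 = 4.
Weighted: (-1.4168362044) − (-0.3619313537) = -1.0549048507
(4 × (-0.3542090511) − (-0.3619313537))/(4 − 1) = -0.3516349502
Shift from A(h/2): +0.0025741009.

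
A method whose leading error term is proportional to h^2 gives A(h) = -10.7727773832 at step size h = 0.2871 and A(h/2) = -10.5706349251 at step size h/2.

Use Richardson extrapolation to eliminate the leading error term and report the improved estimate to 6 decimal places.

Leading term ∝ h^2; use weight 4 = 2^2.
Numerator 4×A(h/2) − A(h) = 4×(-10.5706349251) − (-10.7727773832) = -31.5097623172
Divide by 2^2 − 1 = 3.
R = (-31.5097623172)/3 = -10.5032541057
Correction |R − A(h/2)| = 6.738e-02; gap |A(h/2) − A(h)| = 2.021e-01.

-10.503254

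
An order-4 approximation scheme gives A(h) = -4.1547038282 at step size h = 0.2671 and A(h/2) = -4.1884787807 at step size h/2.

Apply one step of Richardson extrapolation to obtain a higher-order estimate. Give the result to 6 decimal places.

r = 4: numerator weight 16, denominator 15.
16·(-4.1884787807) = -67.0156604912; (-67.0156604912) − (-4.1547038282) = -62.8609566630
Divide by 2^4 − 1 = 15.
R = (-62.8609566630)/15 = -4.1907304442

-4.190730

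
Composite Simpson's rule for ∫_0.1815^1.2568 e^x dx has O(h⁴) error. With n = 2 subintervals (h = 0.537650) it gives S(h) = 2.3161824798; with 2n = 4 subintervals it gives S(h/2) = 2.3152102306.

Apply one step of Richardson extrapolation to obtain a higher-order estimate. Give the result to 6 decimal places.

Method order is 4; weight 2^4 = 16.
Weighted: 37.0433636896 − 2.3161824798 = 34.7271812098
(16 × 2.3152102306 − 2.3161824798)/(16 − 1) = 2.3151454140

2.315145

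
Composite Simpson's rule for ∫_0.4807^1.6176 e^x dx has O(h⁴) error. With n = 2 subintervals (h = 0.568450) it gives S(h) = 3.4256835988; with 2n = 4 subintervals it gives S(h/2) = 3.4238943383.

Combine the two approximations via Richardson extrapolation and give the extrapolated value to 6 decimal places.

Error is O(h^4); halving h shrinks it by 2^4 = 16.
16 × 3.4238943383 = 54.7823094128; subtract 3.4256835988 → 51.3566258140
51.3566258140 ÷ 15 = 3.4237750543

3.423775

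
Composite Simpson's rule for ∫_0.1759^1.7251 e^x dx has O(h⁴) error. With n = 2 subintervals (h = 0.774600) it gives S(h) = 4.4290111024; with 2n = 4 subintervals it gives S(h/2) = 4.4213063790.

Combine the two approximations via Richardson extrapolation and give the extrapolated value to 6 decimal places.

4.420793

Method order is 4; weight 2^4 = 16.
Weighted: 70.7409020640 − 4.4290111024 = 66.3118909616
66.3118909616 ÷ 15 = 4.4207927308
Shift from A(h/2): −0.0005136482.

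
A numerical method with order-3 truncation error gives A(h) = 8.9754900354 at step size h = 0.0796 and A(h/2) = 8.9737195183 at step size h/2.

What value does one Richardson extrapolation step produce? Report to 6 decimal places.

Leading term ∝ h^3; use weight 8 = 2^3.
Top: 8(8.9737195183) − (8.9754900354) = 62.8142661110
(8*8.9737195183 − 8.9754900354)/(8 − 1) = 8.9734665873
Correction |R − A(h/2)| = 2.529e-04; gap |A(h/2) − A(h)| = 1.771e-03.

8.973467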